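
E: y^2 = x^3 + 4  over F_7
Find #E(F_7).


For each x in F_7, count y with y^2 = x^3 + 0 x + 4 mod 7:
  x = 0: RHS = 4, y in [2, 5]  -> 2 point(s)
Affine points: 2. Add the point at infinity: total = 3.

#E(F_7) = 3


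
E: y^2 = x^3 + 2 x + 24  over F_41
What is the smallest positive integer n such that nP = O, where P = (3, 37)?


Compute successive multiples of P until we hit O:
  1P = (3, 37)
  2P = (27, 9)
  3P = (34, 6)
  4P = (5, 6)
  5P = (17, 16)
  6P = (13, 19)
  7P = (2, 35)
  8P = (40, 12)
  ... (continuing to 31P)
  31P = O

ord(P) = 31


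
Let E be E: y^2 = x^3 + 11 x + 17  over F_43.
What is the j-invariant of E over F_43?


Delta = -16(4 a^3 + 27 b^2) mod 43 = 23
-1728 * (4 a)^3 = -1728 * (4*11)^3 mod 43 = 35
j = 35 * 23^(-1) mod 43 = 9

j = 9 (mod 43)


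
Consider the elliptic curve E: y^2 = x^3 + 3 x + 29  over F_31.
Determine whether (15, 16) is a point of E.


Check whether y^2 = x^3 + 3 x + 29 (mod 31) for (x, y) = (15, 16).
LHS: y^2 = 16^2 mod 31 = 8
RHS: x^3 + 3 x + 29 = 15^3 + 3*15 + 29 mod 31 = 8
LHS = RHS

Yes, on the curve


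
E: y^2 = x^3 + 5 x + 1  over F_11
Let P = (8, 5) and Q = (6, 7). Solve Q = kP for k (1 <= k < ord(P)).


Enumerate multiples of P until we hit Q = (6, 7):
  1P = (8, 5)
  2P = (7, 7)
  3P = (0, 1)
  4P = (6, 7)
Match found at i = 4.

k = 4


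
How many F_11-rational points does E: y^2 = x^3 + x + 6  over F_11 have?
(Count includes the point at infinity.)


For each x in F_11, count y with y^2 = x^3 + 1 x + 6 mod 11:
  x = 2: RHS = 5, y in [4, 7]  -> 2 point(s)
  x = 3: RHS = 3, y in [5, 6]  -> 2 point(s)
  x = 5: RHS = 4, y in [2, 9]  -> 2 point(s)
  x = 7: RHS = 4, y in [2, 9]  -> 2 point(s)
  x = 8: RHS = 9, y in [3, 8]  -> 2 point(s)
  x = 10: RHS = 4, y in [2, 9]  -> 2 point(s)
Affine points: 12. Add the point at infinity: total = 13.

#E(F_11) = 13


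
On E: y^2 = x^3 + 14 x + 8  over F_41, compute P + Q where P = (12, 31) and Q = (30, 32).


P != Q, so use the chord formula.
s = (y2 - y1) / (x2 - x1) = (1) / (18) mod 41 = 16
x3 = s^2 - x1 - x2 mod 41 = 16^2 - 12 - 30 = 9
y3 = s (x1 - x3) - y1 mod 41 = 16 * (12 - 9) - 31 = 17

P + Q = (9, 17)


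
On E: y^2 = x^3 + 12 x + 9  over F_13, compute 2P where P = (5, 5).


k = 2 = 10_2 (binary, LSB first: 01)
Double-and-add from P = (5, 5):
  bit 0 = 0: acc unchanged = O
  bit 1 = 1: acc = O + (12, 3) = (12, 3)

2P = (12, 3)


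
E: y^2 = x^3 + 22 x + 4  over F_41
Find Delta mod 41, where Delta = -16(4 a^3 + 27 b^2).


4 a^3 + 27 b^2 = 4*22^3 + 27*4^2 = 42592 + 432 = 43024
Delta = -16 * (43024) = -688384
Delta mod 41 = 6

Delta = 6 (mod 41)


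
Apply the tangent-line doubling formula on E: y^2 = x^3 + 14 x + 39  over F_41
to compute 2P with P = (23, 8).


Doubling: s = (3 x1^2 + a) / (2 y1)
s = (3*23^2 + 14) / (2*8) mod 41 = 36
x3 = s^2 - 2 x1 mod 41 = 36^2 - 2*23 = 20
y3 = s (x1 - x3) - y1 mod 41 = 36 * (23 - 20) - 8 = 18

2P = (20, 18)


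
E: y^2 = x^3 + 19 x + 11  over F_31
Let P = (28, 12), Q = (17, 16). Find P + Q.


P != Q, so use the chord formula.
s = (y2 - y1) / (x2 - x1) = (4) / (20) mod 31 = 25
x3 = s^2 - x1 - x2 mod 31 = 25^2 - 28 - 17 = 22
y3 = s (x1 - x3) - y1 mod 31 = 25 * (28 - 22) - 12 = 14

P + Q = (22, 14)


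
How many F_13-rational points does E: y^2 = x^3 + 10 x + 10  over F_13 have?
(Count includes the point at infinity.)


For each x in F_13, count y with y^2 = x^3 + 10 x + 10 mod 13:
  x = 0: RHS = 10, y in [6, 7]  -> 2 point(s)
  x = 2: RHS = 12, y in [5, 8]  -> 2 point(s)
  x = 4: RHS = 10, y in [6, 7]  -> 2 point(s)
  x = 5: RHS = 3, y in [4, 9]  -> 2 point(s)
  x = 6: RHS = 0, y in [0]  -> 1 point(s)
  x = 8: RHS = 4, y in [2, 11]  -> 2 point(s)
  x = 9: RHS = 10, y in [6, 7]  -> 2 point(s)
  x = 12: RHS = 12, y in [5, 8]  -> 2 point(s)
Affine points: 15. Add the point at infinity: total = 16.

#E(F_13) = 16


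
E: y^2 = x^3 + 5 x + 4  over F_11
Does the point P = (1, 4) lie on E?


Check whether y^2 = x^3 + 5 x + 4 (mod 11) for (x, y) = (1, 4).
LHS: y^2 = 4^2 mod 11 = 5
RHS: x^3 + 5 x + 4 = 1^3 + 5*1 + 4 mod 11 = 10
LHS != RHS

No, not on the curve


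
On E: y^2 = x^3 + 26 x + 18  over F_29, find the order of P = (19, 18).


Compute successive multiples of P until we hit O:
  1P = (19, 18)
  2P = (21, 9)
  3P = (2, 7)
  4P = (3, 6)
  5P = (13, 1)
  6P = (1, 4)
  7P = (25, 16)
  8P = (27, 4)
  ... (continuing to 20P)
  20P = O

ord(P) = 20


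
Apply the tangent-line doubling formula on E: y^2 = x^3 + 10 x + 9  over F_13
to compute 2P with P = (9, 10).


Doubling: s = (3 x1^2 + a) / (2 y1)
s = (3*9^2 + 10) / (2*10) mod 13 = 12
x3 = s^2 - 2 x1 mod 13 = 12^2 - 2*9 = 9
y3 = s (x1 - x3) - y1 mod 13 = 12 * (9 - 9) - 10 = 3

2P = (9, 3)


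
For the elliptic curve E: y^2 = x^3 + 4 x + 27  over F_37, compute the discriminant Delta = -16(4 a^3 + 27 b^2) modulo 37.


4 a^3 + 27 b^2 = 4*4^3 + 27*27^2 = 256 + 19683 = 19939
Delta = -16 * (19939) = -319024
Delta mod 37 = 27

Delta = 27 (mod 37)


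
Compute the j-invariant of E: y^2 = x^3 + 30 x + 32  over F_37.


Delta = -16(4 a^3 + 27 b^2) mod 37 = 15
-1728 * (4 a)^3 = -1728 * (4*30)^3 mod 37 = 27
j = 27 * 15^(-1) mod 37 = 24

j = 24 (mod 37)


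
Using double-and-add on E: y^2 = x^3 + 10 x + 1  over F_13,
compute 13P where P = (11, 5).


k = 13 = 1101_2 (binary, LSB first: 1011)
Double-and-add from P = (11, 5):
  bit 0 = 1: acc = O + (11, 5) = (11, 5)
  bit 1 = 0: acc unchanged = (11, 5)
  bit 2 = 1: acc = (11, 5) + (12, 4) = (4, 1)
  bit 3 = 1: acc = (4, 1) + (2, 9) = (10, 10)

13P = (10, 10)


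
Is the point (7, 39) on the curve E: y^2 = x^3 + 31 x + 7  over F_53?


Check whether y^2 = x^3 + 31 x + 7 (mod 53) for (x, y) = (7, 39).
LHS: y^2 = 39^2 mod 53 = 37
RHS: x^3 + 31 x + 7 = 7^3 + 31*7 + 7 mod 53 = 37
LHS = RHS

Yes, on the curve


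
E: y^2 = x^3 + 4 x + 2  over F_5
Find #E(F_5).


For each x in F_5, count y with y^2 = x^3 + 4 x + 2 mod 5:
  x = 3: RHS = 1, y in [1, 4]  -> 2 point(s)
Affine points: 2. Add the point at infinity: total = 3.

#E(F_5) = 3


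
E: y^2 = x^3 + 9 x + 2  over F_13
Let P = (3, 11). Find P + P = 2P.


Doubling: s = (3 x1^2 + a) / (2 y1)
s = (3*3^2 + 9) / (2*11) mod 13 = 4
x3 = s^2 - 2 x1 mod 13 = 4^2 - 2*3 = 10
y3 = s (x1 - x3) - y1 mod 13 = 4 * (3 - 10) - 11 = 0

2P = (10, 0)


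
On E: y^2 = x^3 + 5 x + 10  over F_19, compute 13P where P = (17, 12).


k = 13 = 1101_2 (binary, LSB first: 1011)
Double-and-add from P = (17, 12):
  bit 0 = 1: acc = O + (17, 12) = (17, 12)
  bit 1 = 0: acc unchanged = (17, 12)
  bit 2 = 1: acc = (17, 12) + (1, 4) = (6, 3)
  bit 3 = 1: acc = (6, 3) + (18, 17) = (18, 2)

13P = (18, 2)


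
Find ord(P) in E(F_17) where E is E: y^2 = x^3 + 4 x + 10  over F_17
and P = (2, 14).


Compute successive multiples of P until we hit O:
  1P = (2, 14)
  2P = (5, 11)
  3P = (11, 12)
  4P = (3, 7)
  5P = (10, 8)
  6P = (13, 7)
  7P = (1, 7)
  8P = (12, 1)
  ... (continuing to 17P)
  17P = O

ord(P) = 17


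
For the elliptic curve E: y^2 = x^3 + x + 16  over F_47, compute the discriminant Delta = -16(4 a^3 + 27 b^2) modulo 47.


4 a^3 + 27 b^2 = 4*1^3 + 27*16^2 = 4 + 6912 = 6916
Delta = -16 * (6916) = -110656
Delta mod 47 = 29

Delta = 29 (mod 47)


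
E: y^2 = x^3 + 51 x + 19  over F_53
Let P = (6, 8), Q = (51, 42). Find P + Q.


P != Q, so use the chord formula.
s = (y2 - y1) / (x2 - x1) = (34) / (45) mod 53 = 9
x3 = s^2 - x1 - x2 mod 53 = 9^2 - 6 - 51 = 24
y3 = s (x1 - x3) - y1 mod 53 = 9 * (6 - 24) - 8 = 42

P + Q = (24, 42)


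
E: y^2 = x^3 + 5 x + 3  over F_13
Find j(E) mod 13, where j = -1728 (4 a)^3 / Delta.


Delta = -16(4 a^3 + 27 b^2) mod 13 = 7
-1728 * (4 a)^3 = -1728 * (4*5)^3 mod 13 = 5
j = 5 * 7^(-1) mod 13 = 10

j = 10 (mod 13)


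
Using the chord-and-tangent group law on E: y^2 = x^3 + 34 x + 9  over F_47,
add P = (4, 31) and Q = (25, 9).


P != Q, so use the chord formula.
s = (y2 - y1) / (x2 - x1) = (25) / (21) mod 47 = 37
x3 = s^2 - x1 - x2 mod 47 = 37^2 - 4 - 25 = 24
y3 = s (x1 - x3) - y1 mod 47 = 37 * (4 - 24) - 31 = 28

P + Q = (24, 28)


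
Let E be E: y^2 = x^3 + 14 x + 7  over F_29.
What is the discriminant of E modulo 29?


4 a^3 + 27 b^2 = 4*14^3 + 27*7^2 = 10976 + 1323 = 12299
Delta = -16 * (12299) = -196784
Delta mod 29 = 10

Delta = 10 (mod 29)


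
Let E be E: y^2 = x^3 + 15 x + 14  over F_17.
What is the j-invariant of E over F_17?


Delta = -16(4 a^3 + 27 b^2) mod 17 = 7
-1728 * (4 a)^3 = -1728 * (4*15)^3 mod 17 = 5
j = 5 * 7^(-1) mod 17 = 8

j = 8 (mod 17)


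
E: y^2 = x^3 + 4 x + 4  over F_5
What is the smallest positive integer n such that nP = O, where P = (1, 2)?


Compute successive multiples of P until we hit O:
  1P = (1, 2)
  2P = (2, 0)
  3P = (1, 3)
  4P = O

ord(P) = 4


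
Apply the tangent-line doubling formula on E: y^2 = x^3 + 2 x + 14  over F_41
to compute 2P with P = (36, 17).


Doubling: s = (3 x1^2 + a) / (2 y1)
s = (3*36^2 + 2) / (2*17) mod 41 = 30
x3 = s^2 - 2 x1 mod 41 = 30^2 - 2*36 = 8
y3 = s (x1 - x3) - y1 mod 41 = 30 * (36 - 8) - 17 = 3

2P = (8, 3)


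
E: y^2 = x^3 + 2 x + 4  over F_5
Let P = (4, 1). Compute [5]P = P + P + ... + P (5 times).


k = 5 = 101_2 (binary, LSB first: 101)
Double-and-add from P = (4, 1):
  bit 0 = 1: acc = O + (4, 1) = (4, 1)
  bit 1 = 0: acc unchanged = (4, 1)
  bit 2 = 1: acc = (4, 1) + (0, 2) = (2, 1)

5P = (2, 1)


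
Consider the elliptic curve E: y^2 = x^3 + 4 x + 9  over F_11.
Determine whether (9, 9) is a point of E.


Check whether y^2 = x^3 + 4 x + 9 (mod 11) for (x, y) = (9, 9).
LHS: y^2 = 9^2 mod 11 = 4
RHS: x^3 + 4 x + 9 = 9^3 + 4*9 + 9 mod 11 = 4
LHS = RHS

Yes, on the curve


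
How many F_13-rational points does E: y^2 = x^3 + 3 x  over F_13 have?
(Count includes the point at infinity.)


For each x in F_13, count y with y^2 = x^3 + 3 x + 0 mod 13:
  x = 0: RHS = 0, y in [0]  -> 1 point(s)
  x = 1: RHS = 4, y in [2, 11]  -> 2 point(s)
  x = 2: RHS = 1, y in [1, 12]  -> 2 point(s)
  x = 3: RHS = 10, y in [6, 7]  -> 2 point(s)
  x = 5: RHS = 10, y in [6, 7]  -> 2 point(s)
  x = 6: RHS = 0, y in [0]  -> 1 point(s)
  x = 7: RHS = 0, y in [0]  -> 1 point(s)
  x = 8: RHS = 3, y in [4, 9]  -> 2 point(s)
  x = 10: RHS = 3, y in [4, 9]  -> 2 point(s)
  x = 11: RHS = 12, y in [5, 8]  -> 2 point(s)
  x = 12: RHS = 9, y in [3, 10]  -> 2 point(s)
Affine points: 19. Add the point at infinity: total = 20.

#E(F_13) = 20


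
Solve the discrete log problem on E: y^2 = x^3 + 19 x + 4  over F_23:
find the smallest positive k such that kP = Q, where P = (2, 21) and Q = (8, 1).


Enumerate multiples of P until we hit Q = (8, 1):
  1P = (2, 21)
  2P = (0, 21)
  3P = (21, 2)
  4P = (1, 1)
  5P = (6, 14)
  6P = (8, 1)
Match found at i = 6.

k = 6


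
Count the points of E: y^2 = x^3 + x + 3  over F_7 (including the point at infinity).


For each x in F_7, count y with y^2 = x^3 + 1 x + 3 mod 7:
  x = 4: RHS = 1, y in [1, 6]  -> 2 point(s)
  x = 5: RHS = 0, y in [0]  -> 1 point(s)
  x = 6: RHS = 1, y in [1, 6]  -> 2 point(s)
Affine points: 5. Add the point at infinity: total = 6.

#E(F_7) = 6


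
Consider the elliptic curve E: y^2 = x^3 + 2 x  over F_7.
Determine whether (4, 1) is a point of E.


Check whether y^2 = x^3 + 2 x + 0 (mod 7) for (x, y) = (4, 1).
LHS: y^2 = 1^2 mod 7 = 1
RHS: x^3 + 2 x + 0 = 4^3 + 2*4 + 0 mod 7 = 2
LHS != RHS

No, not on the curve


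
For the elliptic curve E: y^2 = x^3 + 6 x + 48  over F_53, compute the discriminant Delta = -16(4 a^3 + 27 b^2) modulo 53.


4 a^3 + 27 b^2 = 4*6^3 + 27*48^2 = 864 + 62208 = 63072
Delta = -16 * (63072) = -1009152
Delta mod 53 = 21

Delta = 21 (mod 53)


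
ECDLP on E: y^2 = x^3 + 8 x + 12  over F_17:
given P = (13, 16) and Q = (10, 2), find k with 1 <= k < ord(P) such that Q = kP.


Enumerate multiples of P until we hit Q = (10, 2):
  1P = (13, 16)
  2P = (10, 2)
Match found at i = 2.

k = 2


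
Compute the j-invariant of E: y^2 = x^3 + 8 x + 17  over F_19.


Delta = -16(4 a^3 + 27 b^2) mod 19 = 8
-1728 * (4 a)^3 = -1728 * (4*8)^3 mod 19 = 12
j = 12 * 8^(-1) mod 19 = 11

j = 11 (mod 19)


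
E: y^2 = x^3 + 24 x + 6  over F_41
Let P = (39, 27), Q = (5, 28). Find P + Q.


P != Q, so use the chord formula.
s = (y2 - y1) / (x2 - x1) = (1) / (7) mod 41 = 6
x3 = s^2 - x1 - x2 mod 41 = 6^2 - 39 - 5 = 33
y3 = s (x1 - x3) - y1 mod 41 = 6 * (39 - 33) - 27 = 9

P + Q = (33, 9)


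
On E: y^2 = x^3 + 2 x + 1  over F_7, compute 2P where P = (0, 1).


Doubling: s = (3 x1^2 + a) / (2 y1)
s = (3*0^2 + 2) / (2*1) mod 7 = 1
x3 = s^2 - 2 x1 mod 7 = 1^2 - 2*0 = 1
y3 = s (x1 - x3) - y1 mod 7 = 1 * (0 - 1) - 1 = 5

2P = (1, 5)


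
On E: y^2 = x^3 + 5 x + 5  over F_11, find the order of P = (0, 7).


Compute successive multiples of P until we hit O:
  1P = (0, 7)
  2P = (4, 1)
  3P = (1, 0)
  4P = (4, 10)
  5P = (0, 4)
  6P = O

ord(P) = 6


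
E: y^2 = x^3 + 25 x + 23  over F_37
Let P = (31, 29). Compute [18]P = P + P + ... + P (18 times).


k = 18 = 10010_2 (binary, LSB first: 01001)
Double-and-add from P = (31, 29):
  bit 0 = 0: acc unchanged = O
  bit 1 = 1: acc = O + (11, 36) = (11, 36)
  bit 2 = 0: acc unchanged = (11, 36)
  bit 3 = 0: acc unchanged = (11, 36)
  bit 4 = 1: acc = (11, 36) + (12, 4) = (2, 9)

18P = (2, 9)


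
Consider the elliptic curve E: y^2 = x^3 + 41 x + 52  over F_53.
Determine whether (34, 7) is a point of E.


Check whether y^2 = x^3 + 41 x + 52 (mod 53) for (x, y) = (34, 7).
LHS: y^2 = 7^2 mod 53 = 49
RHS: x^3 + 41 x + 52 = 34^3 + 41*34 + 52 mod 53 = 46
LHS != RHS

No, not on the curve


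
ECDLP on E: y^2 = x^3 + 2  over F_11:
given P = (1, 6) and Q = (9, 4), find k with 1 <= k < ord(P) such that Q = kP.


Enumerate multiples of P until we hit Q = (9, 4):
  1P = (1, 6)
  2P = (7, 9)
  3P = (6, 8)
  4P = (9, 4)
Match found at i = 4.

k = 4


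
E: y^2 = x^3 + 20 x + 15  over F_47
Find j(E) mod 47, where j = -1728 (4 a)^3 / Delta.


Delta = -16(4 a^3 + 27 b^2) mod 47 = 14
-1728 * (4 a)^3 = -1728 * (4*20)^3 mod 47 = 37
j = 37 * 14^(-1) mod 47 = 6

j = 6 (mod 47)


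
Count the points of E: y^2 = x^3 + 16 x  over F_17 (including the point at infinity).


For each x in F_17, count y with y^2 = x^3 + 16 x + 0 mod 17:
  x = 0: RHS = 0, y in [0]  -> 1 point(s)
  x = 1: RHS = 0, y in [0]  -> 1 point(s)
  x = 4: RHS = 9, y in [3, 14]  -> 2 point(s)
  x = 5: RHS = 1, y in [1, 16]  -> 2 point(s)
  x = 7: RHS = 13, y in [8, 9]  -> 2 point(s)
  x = 10: RHS = 4, y in [2, 15]  -> 2 point(s)
  x = 12: RHS = 16, y in [4, 13]  -> 2 point(s)
  x = 13: RHS = 8, y in [5, 12]  -> 2 point(s)
  x = 16: RHS = 0, y in [0]  -> 1 point(s)
Affine points: 15. Add the point at infinity: total = 16.

#E(F_17) = 16


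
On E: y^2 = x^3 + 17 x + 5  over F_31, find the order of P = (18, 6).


Compute successive multiples of P until we hit O:
  1P = (18, 6)
  2P = (28, 12)
  3P = (30, 24)
  4P = (24, 16)
  5P = (9, 9)
  6P = (11, 2)
  7P = (27, 11)
  8P = (2, 27)
  ... (continuing to 37P)
  37P = O

ord(P) = 37


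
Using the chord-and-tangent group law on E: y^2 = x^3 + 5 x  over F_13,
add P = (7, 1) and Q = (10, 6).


P != Q, so use the chord formula.
s = (y2 - y1) / (x2 - x1) = (5) / (3) mod 13 = 6
x3 = s^2 - x1 - x2 mod 13 = 6^2 - 7 - 10 = 6
y3 = s (x1 - x3) - y1 mod 13 = 6 * (7 - 6) - 1 = 5

P + Q = (6, 5)


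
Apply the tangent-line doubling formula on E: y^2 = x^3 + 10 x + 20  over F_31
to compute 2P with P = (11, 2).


Doubling: s = (3 x1^2 + a) / (2 y1)
s = (3*11^2 + 10) / (2*2) mod 31 = 8
x3 = s^2 - 2 x1 mod 31 = 8^2 - 2*11 = 11
y3 = s (x1 - x3) - y1 mod 31 = 8 * (11 - 11) - 2 = 29

2P = (11, 29)


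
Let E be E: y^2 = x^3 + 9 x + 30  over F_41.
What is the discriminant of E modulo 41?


4 a^3 + 27 b^2 = 4*9^3 + 27*30^2 = 2916 + 24300 = 27216
Delta = -16 * (27216) = -435456
Delta mod 41 = 5

Delta = 5 (mod 41)


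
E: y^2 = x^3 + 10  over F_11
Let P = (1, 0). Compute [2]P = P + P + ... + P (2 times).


k = 2 = 10_2 (binary, LSB first: 01)
Double-and-add from P = (1, 0):
  bit 0 = 0: acc unchanged = O
  bit 1 = 1: acc = O + O = O

2P = O


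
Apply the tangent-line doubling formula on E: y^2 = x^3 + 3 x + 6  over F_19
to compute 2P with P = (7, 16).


Doubling: s = (3 x1^2 + a) / (2 y1)
s = (3*7^2 + 3) / (2*16) mod 19 = 13
x3 = s^2 - 2 x1 mod 19 = 13^2 - 2*7 = 3
y3 = s (x1 - x3) - y1 mod 19 = 13 * (7 - 3) - 16 = 17

2P = (3, 17)


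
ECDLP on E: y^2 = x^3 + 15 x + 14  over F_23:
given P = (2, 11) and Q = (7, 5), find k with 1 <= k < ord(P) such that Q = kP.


Enumerate multiples of P until we hit Q = (7, 5):
  1P = (2, 11)
  2P = (12, 6)
  3P = (15, 7)
  4P = (8, 5)
  5P = (14, 1)
  6P = (16, 16)
  7P = (9, 21)
  8P = (7, 18)
  9P = (4, 0)
  10P = (7, 5)
Match found at i = 10.

k = 10


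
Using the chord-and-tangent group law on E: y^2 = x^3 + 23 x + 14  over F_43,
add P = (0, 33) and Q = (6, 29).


P != Q, so use the chord formula.
s = (y2 - y1) / (x2 - x1) = (39) / (6) mod 43 = 28
x3 = s^2 - x1 - x2 mod 43 = 28^2 - 0 - 6 = 4
y3 = s (x1 - x3) - y1 mod 43 = 28 * (0 - 4) - 33 = 27

P + Q = (4, 27)


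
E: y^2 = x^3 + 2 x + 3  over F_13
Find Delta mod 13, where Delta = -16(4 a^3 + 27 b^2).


4 a^3 + 27 b^2 = 4*2^3 + 27*3^2 = 32 + 243 = 275
Delta = -16 * (275) = -4400
Delta mod 13 = 7

Delta = 7 (mod 13)


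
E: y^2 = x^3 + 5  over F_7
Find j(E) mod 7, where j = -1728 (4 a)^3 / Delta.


Delta = -16(4 a^3 + 27 b^2) mod 7 = 1
-1728 * (4 a)^3 = -1728 * (4*0)^3 mod 7 = 0
j = 0 * 1^(-1) mod 7 = 0

j = 0 (mod 7)


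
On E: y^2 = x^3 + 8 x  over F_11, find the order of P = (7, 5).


Compute successive multiples of P until we hit O:
  1P = (7, 5)
  2P = (9, 8)
  3P = (0, 0)
  4P = (9, 3)
  5P = (7, 6)
  6P = O

ord(P) = 6


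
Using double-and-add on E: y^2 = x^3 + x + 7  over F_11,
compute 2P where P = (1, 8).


k = 2 = 10_2 (binary, LSB first: 01)
Double-and-add from P = (1, 8):
  bit 0 = 0: acc unchanged = O
  bit 1 = 1: acc = O + (7, 7) = (7, 7)

2P = (7, 7)


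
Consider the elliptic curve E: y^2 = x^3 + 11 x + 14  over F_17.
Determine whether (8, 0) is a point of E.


Check whether y^2 = x^3 + 11 x + 14 (mod 17) for (x, y) = (8, 0).
LHS: y^2 = 0^2 mod 17 = 0
RHS: x^3 + 11 x + 14 = 8^3 + 11*8 + 14 mod 17 = 2
LHS != RHS

No, not on the curve


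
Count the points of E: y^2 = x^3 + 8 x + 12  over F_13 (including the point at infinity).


For each x in F_13, count y with y^2 = x^3 + 8 x + 12 mod 13:
  x = 0: RHS = 12, y in [5, 8]  -> 2 point(s)
  x = 2: RHS = 10, y in [6, 7]  -> 2 point(s)
  x = 4: RHS = 4, y in [2, 11]  -> 2 point(s)
  x = 6: RHS = 3, y in [4, 9]  -> 2 point(s)
  x = 8: RHS = 3, y in [4, 9]  -> 2 point(s)
  x = 10: RHS = 0, y in [0]  -> 1 point(s)
  x = 11: RHS = 1, y in [1, 12]  -> 2 point(s)
  x = 12: RHS = 3, y in [4, 9]  -> 2 point(s)
Affine points: 15. Add the point at infinity: total = 16.

#E(F_13) = 16


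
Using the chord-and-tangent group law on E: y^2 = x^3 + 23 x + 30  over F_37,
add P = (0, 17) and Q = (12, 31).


P != Q, so use the chord formula.
s = (y2 - y1) / (x2 - x1) = (14) / (12) mod 37 = 32
x3 = s^2 - x1 - x2 mod 37 = 32^2 - 0 - 12 = 13
y3 = s (x1 - x3) - y1 mod 37 = 32 * (0 - 13) - 17 = 11

P + Q = (13, 11)


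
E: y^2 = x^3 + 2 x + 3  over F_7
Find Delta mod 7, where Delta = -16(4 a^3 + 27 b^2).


4 a^3 + 27 b^2 = 4*2^3 + 27*3^2 = 32 + 243 = 275
Delta = -16 * (275) = -4400
Delta mod 7 = 3

Delta = 3 (mod 7)


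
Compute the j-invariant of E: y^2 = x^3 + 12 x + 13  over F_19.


Delta = -16(4 a^3 + 27 b^2) mod 19 = 16
-1728 * (4 a)^3 = -1728 * (4*12)^3 mod 19 = 12
j = 12 * 16^(-1) mod 19 = 15

j = 15 (mod 19)


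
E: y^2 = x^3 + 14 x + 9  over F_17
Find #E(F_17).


For each x in F_17, count y with y^2 = x^3 + 14 x + 9 mod 17:
  x = 0: RHS = 9, y in [3, 14]  -> 2 point(s)
  x = 5: RHS = 0, y in [0]  -> 1 point(s)
  x = 7: RHS = 8, y in [5, 12]  -> 2 point(s)
  x = 8: RHS = 4, y in [2, 15]  -> 2 point(s)
  x = 11: RHS = 15, y in [7, 10]  -> 2 point(s)
  x = 12: RHS = 1, y in [1, 16]  -> 2 point(s)
  x = 13: RHS = 8, y in [5, 12]  -> 2 point(s)
  x = 14: RHS = 8, y in [5, 12]  -> 2 point(s)
Affine points: 15. Add the point at infinity: total = 16.

#E(F_17) = 16


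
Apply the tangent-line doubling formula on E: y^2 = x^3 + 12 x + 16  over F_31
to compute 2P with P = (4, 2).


Doubling: s = (3 x1^2 + a) / (2 y1)
s = (3*4^2 + 12) / (2*2) mod 31 = 15
x3 = s^2 - 2 x1 mod 31 = 15^2 - 2*4 = 0
y3 = s (x1 - x3) - y1 mod 31 = 15 * (4 - 0) - 2 = 27

2P = (0, 27)


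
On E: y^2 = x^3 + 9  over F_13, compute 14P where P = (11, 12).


k = 14 = 1110_2 (binary, LSB first: 0111)
Double-and-add from P = (11, 12):
  bit 0 = 0: acc unchanged = O
  bit 1 = 1: acc = O + (1, 6) = (1, 6)
  bit 2 = 1: acc = (1, 6) + (7, 12) = (6, 2)
  bit 3 = 1: acc = (6, 2) + (3, 6) = (0, 3)

14P = (0, 3)


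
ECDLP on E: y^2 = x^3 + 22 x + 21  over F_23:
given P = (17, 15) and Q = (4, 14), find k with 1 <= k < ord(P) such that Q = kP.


Enumerate multiples of P until we hit Q = (4, 14):
  1P = (17, 15)
  2P = (18, 19)
  3P = (4, 14)
Match found at i = 3.

k = 3


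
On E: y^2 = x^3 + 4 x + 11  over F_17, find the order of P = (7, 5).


Compute successive multiples of P until we hit O:
  1P = (7, 5)
  2P = (1, 4)
  3P = (1, 13)
  4P = (7, 12)
  5P = O

ord(P) = 5


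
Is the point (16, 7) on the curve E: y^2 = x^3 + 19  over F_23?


Check whether y^2 = x^3 + 0 x + 19 (mod 23) for (x, y) = (16, 7).
LHS: y^2 = 7^2 mod 23 = 3
RHS: x^3 + 0 x + 19 = 16^3 + 0*16 + 19 mod 23 = 21
LHS != RHS

No, not on the curve


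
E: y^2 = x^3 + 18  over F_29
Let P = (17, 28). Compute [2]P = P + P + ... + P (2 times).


k = 2 = 10_2 (binary, LSB first: 01)
Double-and-add from P = (17, 28):
  bit 0 = 0: acc unchanged = O
  bit 1 = 1: acc = O + (19, 27) = (19, 27)

2P = (19, 27)


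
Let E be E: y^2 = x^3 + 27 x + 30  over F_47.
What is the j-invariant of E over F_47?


Delta = -16(4 a^3 + 27 b^2) mod 47 = 13
-1728 * (4 a)^3 = -1728 * (4*27)^3 mod 47 = 10
j = 10 * 13^(-1) mod 47 = 8

j = 8 (mod 47)


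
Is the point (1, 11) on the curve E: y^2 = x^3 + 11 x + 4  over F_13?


Check whether y^2 = x^3 + 11 x + 4 (mod 13) for (x, y) = (1, 11).
LHS: y^2 = 11^2 mod 13 = 4
RHS: x^3 + 11 x + 4 = 1^3 + 11*1 + 4 mod 13 = 3
LHS != RHS

No, not on the curve


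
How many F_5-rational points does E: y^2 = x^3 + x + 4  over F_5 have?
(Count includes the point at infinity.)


For each x in F_5, count y with y^2 = x^3 + 1 x + 4 mod 5:
  x = 0: RHS = 4, y in [2, 3]  -> 2 point(s)
  x = 1: RHS = 1, y in [1, 4]  -> 2 point(s)
  x = 2: RHS = 4, y in [2, 3]  -> 2 point(s)
  x = 3: RHS = 4, y in [2, 3]  -> 2 point(s)
Affine points: 8. Add the point at infinity: total = 9.

#E(F_5) = 9


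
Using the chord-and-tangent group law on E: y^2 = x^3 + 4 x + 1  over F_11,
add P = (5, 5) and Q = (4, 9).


P != Q, so use the chord formula.
s = (y2 - y1) / (x2 - x1) = (4) / (10) mod 11 = 7
x3 = s^2 - x1 - x2 mod 11 = 7^2 - 5 - 4 = 7
y3 = s (x1 - x3) - y1 mod 11 = 7 * (5 - 7) - 5 = 3

P + Q = (7, 3)


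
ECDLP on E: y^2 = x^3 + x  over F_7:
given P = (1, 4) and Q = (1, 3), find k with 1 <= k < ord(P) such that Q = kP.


Enumerate multiples of P until we hit Q = (1, 3):
  1P = (1, 4)
  2P = (0, 0)
  3P = (1, 3)
Match found at i = 3.

k = 3


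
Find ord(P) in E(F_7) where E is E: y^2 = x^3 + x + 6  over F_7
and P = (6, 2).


Compute successive multiples of P until we hit O:
  1P = (6, 2)
  2P = (3, 1)
  3P = (2, 4)
  4P = (1, 6)
  5P = (4, 2)
  6P = (4, 5)
  7P = (1, 1)
  8P = (2, 3)
  ... (continuing to 11P)
  11P = O

ord(P) = 11


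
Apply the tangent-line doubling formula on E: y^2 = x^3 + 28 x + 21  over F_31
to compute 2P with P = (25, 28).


Doubling: s = (3 x1^2 + a) / (2 y1)
s = (3*25^2 + 28) / (2*28) mod 31 = 29
x3 = s^2 - 2 x1 mod 31 = 29^2 - 2*25 = 16
y3 = s (x1 - x3) - y1 mod 31 = 29 * (25 - 16) - 28 = 16

2P = (16, 16)


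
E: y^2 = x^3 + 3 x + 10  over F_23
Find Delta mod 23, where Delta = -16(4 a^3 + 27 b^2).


4 a^3 + 27 b^2 = 4*3^3 + 27*10^2 = 108 + 2700 = 2808
Delta = -16 * (2808) = -44928
Delta mod 23 = 14

Delta = 14 (mod 23)


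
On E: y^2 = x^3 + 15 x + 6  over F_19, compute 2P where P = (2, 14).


Doubling: s = (3 x1^2 + a) / (2 y1)
s = (3*2^2 + 15) / (2*14) mod 19 = 3
x3 = s^2 - 2 x1 mod 19 = 3^2 - 2*2 = 5
y3 = s (x1 - x3) - y1 mod 19 = 3 * (2 - 5) - 14 = 15

2P = (5, 15)


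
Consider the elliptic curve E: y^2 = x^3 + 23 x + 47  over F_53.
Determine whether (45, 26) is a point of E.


Check whether y^2 = x^3 + 23 x + 47 (mod 53) for (x, y) = (45, 26).
LHS: y^2 = 26^2 mod 53 = 40
RHS: x^3 + 23 x + 47 = 45^3 + 23*45 + 47 mod 53 = 40
LHS = RHS

Yes, on the curve


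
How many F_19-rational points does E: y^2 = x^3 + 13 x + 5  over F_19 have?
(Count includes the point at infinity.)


For each x in F_19, count y with y^2 = x^3 + 13 x + 5 mod 19:
  x = 0: RHS = 5, y in [9, 10]  -> 2 point(s)
  x = 1: RHS = 0, y in [0]  -> 1 point(s)
  x = 2: RHS = 1, y in [1, 18]  -> 2 point(s)
  x = 4: RHS = 7, y in [8, 11]  -> 2 point(s)
  x = 5: RHS = 5, y in [9, 10]  -> 2 point(s)
  x = 11: RHS = 16, y in [4, 15]  -> 2 point(s)
  x = 14: RHS = 5, y in [9, 10]  -> 2 point(s)
  x = 17: RHS = 9, y in [3, 16]  -> 2 point(s)
Affine points: 15. Add the point at infinity: total = 16.

#E(F_19) = 16


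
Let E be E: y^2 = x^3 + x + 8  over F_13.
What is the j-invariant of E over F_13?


Delta = -16(4 a^3 + 27 b^2) mod 13 = 4
-1728 * (4 a)^3 = -1728 * (4*1)^3 mod 13 = 12
j = 12 * 4^(-1) mod 13 = 3

j = 3 (mod 13)


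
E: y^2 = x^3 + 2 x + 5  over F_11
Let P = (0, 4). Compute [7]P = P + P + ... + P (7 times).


k = 7 = 111_2 (binary, LSB first: 111)
Double-and-add from P = (0, 4):
  bit 0 = 1: acc = O + (0, 4) = (0, 4)
  bit 1 = 1: acc = (0, 4) + (9, 2) = (3, 4)
  bit 2 = 1: acc = (3, 4) + (8, 7) = (3, 7)

7P = (3, 7)


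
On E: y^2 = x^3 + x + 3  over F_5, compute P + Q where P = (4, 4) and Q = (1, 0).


P != Q, so use the chord formula.
s = (y2 - y1) / (x2 - x1) = (1) / (2) mod 5 = 3
x3 = s^2 - x1 - x2 mod 5 = 3^2 - 4 - 1 = 4
y3 = s (x1 - x3) - y1 mod 5 = 3 * (4 - 4) - 4 = 1

P + Q = (4, 1)


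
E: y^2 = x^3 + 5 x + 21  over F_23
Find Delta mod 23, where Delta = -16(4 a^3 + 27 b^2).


4 a^3 + 27 b^2 = 4*5^3 + 27*21^2 = 500 + 11907 = 12407
Delta = -16 * (12407) = -198512
Delta mod 23 = 1

Delta = 1 (mod 23)


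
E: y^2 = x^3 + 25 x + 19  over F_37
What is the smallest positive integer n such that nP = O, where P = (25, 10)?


Compute successive multiples of P until we hit O:
  1P = (25, 10)
  2P = (21, 0)
  3P = (25, 27)
  4P = O

ord(P) = 4


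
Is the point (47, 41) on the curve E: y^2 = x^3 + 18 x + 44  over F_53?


Check whether y^2 = x^3 + 18 x + 44 (mod 53) for (x, y) = (47, 41).
LHS: y^2 = 41^2 mod 53 = 38
RHS: x^3 + 18 x + 44 = 47^3 + 18*47 + 44 mod 53 = 38
LHS = RHS

Yes, on the curve


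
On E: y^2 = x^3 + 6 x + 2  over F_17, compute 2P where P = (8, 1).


Doubling: s = (3 x1^2 + a) / (2 y1)
s = (3*8^2 + 6) / (2*1) mod 17 = 14
x3 = s^2 - 2 x1 mod 17 = 14^2 - 2*8 = 10
y3 = s (x1 - x3) - y1 mod 17 = 14 * (8 - 10) - 1 = 5

2P = (10, 5)


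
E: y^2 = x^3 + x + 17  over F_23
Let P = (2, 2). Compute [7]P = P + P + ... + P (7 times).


k = 7 = 111_2 (binary, LSB first: 111)
Double-and-add from P = (2, 2):
  bit 0 = 1: acc = O + (2, 2) = (2, 2)
  bit 1 = 1: acc = (2, 2) + (8, 13) = (17, 5)
  bit 2 = 1: acc = (17, 5) + (16, 9) = (6, 20)

7P = (6, 20)


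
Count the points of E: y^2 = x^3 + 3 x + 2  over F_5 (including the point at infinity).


For each x in F_5, count y with y^2 = x^3 + 3 x + 2 mod 5:
  x = 1: RHS = 1, y in [1, 4]  -> 2 point(s)
  x = 2: RHS = 1, y in [1, 4]  -> 2 point(s)
Affine points: 4. Add the point at infinity: total = 5.

#E(F_5) = 5


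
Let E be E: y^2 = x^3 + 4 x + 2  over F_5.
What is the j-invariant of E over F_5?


Delta = -16(4 a^3 + 27 b^2) mod 5 = 1
-1728 * (4 a)^3 = -1728 * (4*4)^3 mod 5 = 2
j = 2 * 1^(-1) mod 5 = 2

j = 2 (mod 5)


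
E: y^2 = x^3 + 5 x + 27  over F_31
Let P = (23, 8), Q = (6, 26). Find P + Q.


P != Q, so use the chord formula.
s = (y2 - y1) / (x2 - x1) = (18) / (14) mod 31 = 19
x3 = s^2 - x1 - x2 mod 31 = 19^2 - 23 - 6 = 22
y3 = s (x1 - x3) - y1 mod 31 = 19 * (23 - 22) - 8 = 11

P + Q = (22, 11)


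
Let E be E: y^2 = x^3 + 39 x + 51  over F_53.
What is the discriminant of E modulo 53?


4 a^3 + 27 b^2 = 4*39^3 + 27*51^2 = 237276 + 70227 = 307503
Delta = -16 * (307503) = -4920048
Delta mod 53 = 48

Delta = 48 (mod 53)


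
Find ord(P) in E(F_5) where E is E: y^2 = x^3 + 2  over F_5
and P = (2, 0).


Compute successive multiples of P until we hit O:
  1P = (2, 0)
  2P = O

ord(P) = 2


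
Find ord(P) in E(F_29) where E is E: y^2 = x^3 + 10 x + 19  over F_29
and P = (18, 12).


Compute successive multiples of P until we hit O:
  1P = (18, 12)
  2P = (18, 17)
  3P = O

ord(P) = 3


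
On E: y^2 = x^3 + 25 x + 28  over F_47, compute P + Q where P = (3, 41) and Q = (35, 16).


P != Q, so use the chord formula.
s = (y2 - y1) / (x2 - x1) = (22) / (32) mod 47 = 33
x3 = s^2 - x1 - x2 mod 47 = 33^2 - 3 - 35 = 17
y3 = s (x1 - x3) - y1 mod 47 = 33 * (3 - 17) - 41 = 14

P + Q = (17, 14)


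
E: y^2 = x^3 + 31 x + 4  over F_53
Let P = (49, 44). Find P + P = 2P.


Doubling: s = (3 x1^2 + a) / (2 y1)
s = (3*49^2 + 31) / (2*44) mod 53 = 28
x3 = s^2 - 2 x1 mod 53 = 28^2 - 2*49 = 50
y3 = s (x1 - x3) - y1 mod 53 = 28 * (49 - 50) - 44 = 34

2P = (50, 34)


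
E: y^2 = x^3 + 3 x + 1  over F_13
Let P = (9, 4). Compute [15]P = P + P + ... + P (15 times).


k = 15 = 1111_2 (binary, LSB first: 1111)
Double-and-add from P = (9, 4):
  bit 0 = 1: acc = O + (9, 4) = (9, 4)
  bit 1 = 1: acc = (9, 4) + (7, 12) = (0, 12)
  bit 2 = 1: acc = (0, 12) + (8, 11) = (4, 8)
  bit 3 = 1: acc = (4, 8) + (10, 2) = (0, 1)

15P = (0, 1)


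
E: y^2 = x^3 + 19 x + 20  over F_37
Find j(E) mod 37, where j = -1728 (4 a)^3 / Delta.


Delta = -16(4 a^3 + 27 b^2) mod 37 = 19
-1728 * (4 a)^3 = -1728 * (4*19)^3 mod 37 = 14
j = 14 * 19^(-1) mod 37 = 28

j = 28 (mod 37)


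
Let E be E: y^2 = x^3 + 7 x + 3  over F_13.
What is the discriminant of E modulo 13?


4 a^3 + 27 b^2 = 4*7^3 + 27*3^2 = 1372 + 243 = 1615
Delta = -16 * (1615) = -25840
Delta mod 13 = 4

Delta = 4 (mod 13)


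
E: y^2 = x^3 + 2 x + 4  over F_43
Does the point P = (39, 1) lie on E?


Check whether y^2 = x^3 + 2 x + 4 (mod 43) for (x, y) = (39, 1).
LHS: y^2 = 1^2 mod 43 = 1
RHS: x^3 + 2 x + 4 = 39^3 + 2*39 + 4 mod 43 = 18
LHS != RHS

No, not on the curve


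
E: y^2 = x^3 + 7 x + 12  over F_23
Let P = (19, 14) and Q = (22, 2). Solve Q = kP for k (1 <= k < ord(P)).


Enumerate multiples of P until we hit Q = (22, 2):
  1P = (19, 14)
  2P = (14, 18)
  3P = (21, 6)
  4P = (22, 21)
  5P = (13, 0)
  6P = (22, 2)
Match found at i = 6.

k = 6


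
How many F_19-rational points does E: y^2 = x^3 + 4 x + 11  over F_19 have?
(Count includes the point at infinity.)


For each x in F_19, count y with y^2 = x^3 + 4 x + 11 mod 19:
  x = 0: RHS = 11, y in [7, 12]  -> 2 point(s)
  x = 1: RHS = 16, y in [4, 15]  -> 2 point(s)
  x = 5: RHS = 4, y in [2, 17]  -> 2 point(s)
  x = 6: RHS = 4, y in [2, 17]  -> 2 point(s)
  x = 8: RHS = 4, y in [2, 17]  -> 2 point(s)
  x = 9: RHS = 16, y in [4, 15]  -> 2 point(s)
  x = 10: RHS = 6, y in [5, 14]  -> 2 point(s)
  x = 12: RHS = 1, y in [1, 18]  -> 2 point(s)
  x = 15: RHS = 7, y in [8, 11]  -> 2 point(s)
  x = 18: RHS = 6, y in [5, 14]  -> 2 point(s)
Affine points: 20. Add the point at infinity: total = 21.

#E(F_19) = 21


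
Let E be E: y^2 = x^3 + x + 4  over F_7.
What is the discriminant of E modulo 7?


4 a^3 + 27 b^2 = 4*1^3 + 27*4^2 = 4 + 432 = 436
Delta = -16 * (436) = -6976
Delta mod 7 = 3

Delta = 3 (mod 7)


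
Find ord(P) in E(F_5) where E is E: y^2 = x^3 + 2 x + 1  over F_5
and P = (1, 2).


Compute successive multiples of P until we hit O:
  1P = (1, 2)
  2P = (3, 3)
  3P = (0, 1)
  4P = (0, 4)
  5P = (3, 2)
  6P = (1, 3)
  7P = O

ord(P) = 7


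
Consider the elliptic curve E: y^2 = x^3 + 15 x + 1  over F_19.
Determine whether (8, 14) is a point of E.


Check whether y^2 = x^3 + 15 x + 1 (mod 19) for (x, y) = (8, 14).
LHS: y^2 = 14^2 mod 19 = 6
RHS: x^3 + 15 x + 1 = 8^3 + 15*8 + 1 mod 19 = 6
LHS = RHS

Yes, on the curve


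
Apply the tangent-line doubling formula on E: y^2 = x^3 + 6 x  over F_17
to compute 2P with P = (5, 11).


Doubling: s = (3 x1^2 + a) / (2 y1)
s = (3*5^2 + 6) / (2*11) mod 17 = 6
x3 = s^2 - 2 x1 mod 17 = 6^2 - 2*5 = 9
y3 = s (x1 - x3) - y1 mod 17 = 6 * (5 - 9) - 11 = 16

2P = (9, 16)


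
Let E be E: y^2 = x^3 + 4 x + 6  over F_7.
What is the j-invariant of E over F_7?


Delta = -16(4 a^3 + 27 b^2) mod 7 = 1
-1728 * (4 a)^3 = -1728 * (4*4)^3 mod 7 = 1
j = 1 * 1^(-1) mod 7 = 1

j = 1 (mod 7)


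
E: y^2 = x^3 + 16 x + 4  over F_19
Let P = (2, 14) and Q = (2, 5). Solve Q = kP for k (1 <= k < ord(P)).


Enumerate multiples of P until we hit Q = (2, 5):
  1P = (2, 14)
  2P = (16, 10)
  3P = (10, 10)
  4P = (12, 10)
  5P = (12, 9)
  6P = (10, 9)
  7P = (16, 9)
  8P = (2, 5)
Match found at i = 8.

k = 8


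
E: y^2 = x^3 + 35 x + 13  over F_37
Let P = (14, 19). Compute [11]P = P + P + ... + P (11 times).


k = 11 = 1011_2 (binary, LSB first: 1101)
Double-and-add from P = (14, 19):
  bit 0 = 1: acc = O + (14, 19) = (14, 19)
  bit 1 = 1: acc = (14, 19) + (8, 19) = (15, 18)
  bit 2 = 0: acc unchanged = (15, 18)
  bit 3 = 1: acc = (15, 18) + (7, 34) = (19, 27)

11P = (19, 27)


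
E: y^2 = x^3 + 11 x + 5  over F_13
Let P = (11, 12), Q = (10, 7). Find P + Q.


P != Q, so use the chord formula.
s = (y2 - y1) / (x2 - x1) = (8) / (12) mod 13 = 5
x3 = s^2 - x1 - x2 mod 13 = 5^2 - 11 - 10 = 4
y3 = s (x1 - x3) - y1 mod 13 = 5 * (11 - 4) - 12 = 10

P + Q = (4, 10)


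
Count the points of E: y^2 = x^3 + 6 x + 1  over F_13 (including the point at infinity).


For each x in F_13, count y with y^2 = x^3 + 6 x + 1 mod 13:
  x = 0: RHS = 1, y in [1, 12]  -> 2 point(s)
  x = 5: RHS = 0, y in [0]  -> 1 point(s)
  x = 7: RHS = 9, y in [3, 10]  -> 2 point(s)
  x = 9: RHS = 4, y in [2, 11]  -> 2 point(s)
Affine points: 7. Add the point at infinity: total = 8.

#E(F_13) = 8


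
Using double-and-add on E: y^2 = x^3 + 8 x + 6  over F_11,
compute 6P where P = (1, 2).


k = 6 = 110_2 (binary, LSB first: 011)
Double-and-add from P = (1, 2):
  bit 0 = 0: acc unchanged = O
  bit 1 = 1: acc = O + (9, 9) = (9, 9)
  bit 2 = 1: acc = (9, 9) + (7, 3) = (4, 6)

6P = (4, 6)


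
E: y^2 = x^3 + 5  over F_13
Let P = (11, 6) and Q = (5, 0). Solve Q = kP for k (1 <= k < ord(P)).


Enumerate multiples of P until we hit Q = (5, 0):
  1P = (11, 6)
  2P = (5, 0)
Match found at i = 2.

k = 2


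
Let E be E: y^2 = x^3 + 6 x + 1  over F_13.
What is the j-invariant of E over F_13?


Delta = -16(4 a^3 + 27 b^2) mod 13 = 5
-1728 * (4 a)^3 = -1728 * (4*6)^3 mod 13 = 5
j = 5 * 5^(-1) mod 13 = 1

j = 1 (mod 13)


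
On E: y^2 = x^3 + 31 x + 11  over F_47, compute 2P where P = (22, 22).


Doubling: s = (3 x1^2 + a) / (2 y1)
s = (3*22^2 + 31) / (2*22) mod 47 = 7
x3 = s^2 - 2 x1 mod 47 = 7^2 - 2*22 = 5
y3 = s (x1 - x3) - y1 mod 47 = 7 * (22 - 5) - 22 = 3

2P = (5, 3)


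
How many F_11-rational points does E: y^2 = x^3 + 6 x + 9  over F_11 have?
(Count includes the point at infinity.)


For each x in F_11, count y with y^2 = x^3 + 6 x + 9 mod 11:
  x = 0: RHS = 9, y in [3, 8]  -> 2 point(s)
  x = 1: RHS = 5, y in [4, 7]  -> 2 point(s)
  x = 4: RHS = 9, y in [3, 8]  -> 2 point(s)
  x = 7: RHS = 9, y in [3, 8]  -> 2 point(s)
  x = 9: RHS = 0, y in [0]  -> 1 point(s)
Affine points: 9. Add the point at infinity: total = 10.

#E(F_11) = 10


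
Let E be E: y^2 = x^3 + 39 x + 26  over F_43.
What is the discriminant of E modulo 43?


4 a^3 + 27 b^2 = 4*39^3 + 27*26^2 = 237276 + 18252 = 255528
Delta = -16 * (255528) = -4088448
Delta mod 43 = 35

Delta = 35 (mod 43)


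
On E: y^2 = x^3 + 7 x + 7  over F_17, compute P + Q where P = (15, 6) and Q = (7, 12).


P != Q, so use the chord formula.
s = (y2 - y1) / (x2 - x1) = (6) / (9) mod 17 = 12
x3 = s^2 - x1 - x2 mod 17 = 12^2 - 15 - 7 = 3
y3 = s (x1 - x3) - y1 mod 17 = 12 * (15 - 3) - 6 = 2

P + Q = (3, 2)


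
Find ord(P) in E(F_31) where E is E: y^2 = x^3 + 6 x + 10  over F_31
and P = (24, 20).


Compute successive multiples of P until we hit O:
  1P = (24, 20)
  2P = (24, 11)
  3P = O

ord(P) = 3


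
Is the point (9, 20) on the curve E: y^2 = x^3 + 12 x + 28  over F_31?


Check whether y^2 = x^3 + 12 x + 28 (mod 31) for (x, y) = (9, 20).
LHS: y^2 = 20^2 mod 31 = 28
RHS: x^3 + 12 x + 28 = 9^3 + 12*9 + 28 mod 31 = 28
LHS = RHS

Yes, on the curve


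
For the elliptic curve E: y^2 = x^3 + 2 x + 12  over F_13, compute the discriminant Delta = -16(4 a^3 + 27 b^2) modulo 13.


4 a^3 + 27 b^2 = 4*2^3 + 27*12^2 = 32 + 3888 = 3920
Delta = -16 * (3920) = -62720
Delta mod 13 = 5

Delta = 5 (mod 13)


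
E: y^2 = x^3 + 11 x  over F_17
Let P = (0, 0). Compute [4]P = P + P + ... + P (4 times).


k = 4 = 100_2 (binary, LSB first: 001)
Double-and-add from P = (0, 0):
  bit 0 = 0: acc unchanged = O
  bit 1 = 0: acc unchanged = O
  bit 2 = 1: acc = O + O = O

4P = O


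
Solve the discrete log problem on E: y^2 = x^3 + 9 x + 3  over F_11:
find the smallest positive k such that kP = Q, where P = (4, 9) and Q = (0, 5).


Enumerate multiples of P until we hit Q = (0, 5):
  1P = (4, 9)
  2P = (6, 3)
  3P = (10, 9)
  4P = (8, 2)
  5P = (0, 6)
  6P = (0, 5)
Match found at i = 6.

k = 6


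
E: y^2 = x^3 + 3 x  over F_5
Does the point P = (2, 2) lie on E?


Check whether y^2 = x^3 + 3 x + 0 (mod 5) for (x, y) = (2, 2).
LHS: y^2 = 2^2 mod 5 = 4
RHS: x^3 + 3 x + 0 = 2^3 + 3*2 + 0 mod 5 = 4
LHS = RHS

Yes, on the curve


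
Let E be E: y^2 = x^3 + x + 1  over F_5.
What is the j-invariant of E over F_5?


Delta = -16(4 a^3 + 27 b^2) mod 5 = 4
-1728 * (4 a)^3 = -1728 * (4*1)^3 mod 5 = 3
j = 3 * 4^(-1) mod 5 = 2

j = 2 (mod 5)


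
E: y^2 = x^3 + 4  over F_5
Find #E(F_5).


For each x in F_5, count y with y^2 = x^3 + 0 x + 4 mod 5:
  x = 0: RHS = 4, y in [2, 3]  -> 2 point(s)
  x = 1: RHS = 0, y in [0]  -> 1 point(s)
  x = 3: RHS = 1, y in [1, 4]  -> 2 point(s)
Affine points: 5. Add the point at infinity: total = 6.

#E(F_5) = 6


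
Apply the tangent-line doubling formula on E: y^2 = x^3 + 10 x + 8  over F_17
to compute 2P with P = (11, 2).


Doubling: s = (3 x1^2 + a) / (2 y1)
s = (3*11^2 + 10) / (2*2) mod 17 = 4
x3 = s^2 - 2 x1 mod 17 = 4^2 - 2*11 = 11
y3 = s (x1 - x3) - y1 mod 17 = 4 * (11 - 11) - 2 = 15

2P = (11, 15)


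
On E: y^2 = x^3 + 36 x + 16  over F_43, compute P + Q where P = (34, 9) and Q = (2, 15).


P != Q, so use the chord formula.
s = (y2 - y1) / (x2 - x1) = (6) / (11) mod 43 = 24
x3 = s^2 - x1 - x2 mod 43 = 24^2 - 34 - 2 = 24
y3 = s (x1 - x3) - y1 mod 43 = 24 * (34 - 24) - 9 = 16

P + Q = (24, 16)


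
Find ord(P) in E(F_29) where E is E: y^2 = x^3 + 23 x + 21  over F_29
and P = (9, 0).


Compute successive multiples of P until we hit O:
  1P = (9, 0)
  2P = O

ord(P) = 2


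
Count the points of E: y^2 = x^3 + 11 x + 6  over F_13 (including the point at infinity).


For each x in F_13, count y with y^2 = x^3 + 11 x + 6 mod 13:
  x = 2: RHS = 10, y in [6, 7]  -> 2 point(s)
  x = 3: RHS = 1, y in [1, 12]  -> 2 point(s)
  x = 4: RHS = 10, y in [6, 7]  -> 2 point(s)
  x = 5: RHS = 4, y in [2, 11]  -> 2 point(s)
  x = 7: RHS = 10, y in [6, 7]  -> 2 point(s)
Affine points: 10. Add the point at infinity: total = 11.

#E(F_13) = 11


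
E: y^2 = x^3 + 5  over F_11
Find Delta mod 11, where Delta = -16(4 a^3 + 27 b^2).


4 a^3 + 27 b^2 = 4*0^3 + 27*5^2 = 0 + 675 = 675
Delta = -16 * (675) = -10800
Delta mod 11 = 2

Delta = 2 (mod 11)


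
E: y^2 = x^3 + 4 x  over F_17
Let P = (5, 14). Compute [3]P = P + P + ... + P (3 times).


k = 3 = 11_2 (binary, LSB first: 11)
Double-and-add from P = (5, 14):
  bit 0 = 1: acc = O + (5, 14) = (5, 14)
  bit 1 = 1: acc = (5, 14) + (8, 0) = (5, 3)

3P = (5, 3)
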